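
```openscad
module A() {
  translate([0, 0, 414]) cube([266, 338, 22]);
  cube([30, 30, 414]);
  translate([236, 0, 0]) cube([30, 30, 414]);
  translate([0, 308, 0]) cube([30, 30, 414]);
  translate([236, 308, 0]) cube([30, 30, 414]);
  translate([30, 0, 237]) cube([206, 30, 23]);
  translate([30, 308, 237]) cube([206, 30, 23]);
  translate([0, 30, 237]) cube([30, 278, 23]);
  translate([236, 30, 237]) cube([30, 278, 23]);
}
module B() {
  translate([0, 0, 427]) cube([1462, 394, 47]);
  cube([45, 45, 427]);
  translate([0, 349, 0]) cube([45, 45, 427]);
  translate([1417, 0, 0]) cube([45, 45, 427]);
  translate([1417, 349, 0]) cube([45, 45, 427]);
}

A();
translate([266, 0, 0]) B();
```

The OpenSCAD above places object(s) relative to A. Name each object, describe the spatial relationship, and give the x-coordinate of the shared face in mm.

The stool's +x face and the bench's −x face are both at x = 266 mm.

A is a stool. B is a bench. The bench is against the stool's +x side, with their −y faces flush. The x-coordinate of the shared face is 266 mm.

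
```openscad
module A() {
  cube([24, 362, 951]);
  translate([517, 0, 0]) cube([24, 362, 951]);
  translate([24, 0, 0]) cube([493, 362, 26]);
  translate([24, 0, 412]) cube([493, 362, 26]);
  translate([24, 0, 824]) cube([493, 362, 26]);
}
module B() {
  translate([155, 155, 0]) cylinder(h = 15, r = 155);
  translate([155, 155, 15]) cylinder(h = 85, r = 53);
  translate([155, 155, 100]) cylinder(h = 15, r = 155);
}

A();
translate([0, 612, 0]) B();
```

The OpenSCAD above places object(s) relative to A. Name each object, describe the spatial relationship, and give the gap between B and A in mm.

The spool's nearest face is 250 mm from the bookshelf's +y face.

A is a bookshelf. B is a spool. The spool is on the floor beside the bookshelf on its +y side. The gap between the spool and the bookshelf is 250 mm.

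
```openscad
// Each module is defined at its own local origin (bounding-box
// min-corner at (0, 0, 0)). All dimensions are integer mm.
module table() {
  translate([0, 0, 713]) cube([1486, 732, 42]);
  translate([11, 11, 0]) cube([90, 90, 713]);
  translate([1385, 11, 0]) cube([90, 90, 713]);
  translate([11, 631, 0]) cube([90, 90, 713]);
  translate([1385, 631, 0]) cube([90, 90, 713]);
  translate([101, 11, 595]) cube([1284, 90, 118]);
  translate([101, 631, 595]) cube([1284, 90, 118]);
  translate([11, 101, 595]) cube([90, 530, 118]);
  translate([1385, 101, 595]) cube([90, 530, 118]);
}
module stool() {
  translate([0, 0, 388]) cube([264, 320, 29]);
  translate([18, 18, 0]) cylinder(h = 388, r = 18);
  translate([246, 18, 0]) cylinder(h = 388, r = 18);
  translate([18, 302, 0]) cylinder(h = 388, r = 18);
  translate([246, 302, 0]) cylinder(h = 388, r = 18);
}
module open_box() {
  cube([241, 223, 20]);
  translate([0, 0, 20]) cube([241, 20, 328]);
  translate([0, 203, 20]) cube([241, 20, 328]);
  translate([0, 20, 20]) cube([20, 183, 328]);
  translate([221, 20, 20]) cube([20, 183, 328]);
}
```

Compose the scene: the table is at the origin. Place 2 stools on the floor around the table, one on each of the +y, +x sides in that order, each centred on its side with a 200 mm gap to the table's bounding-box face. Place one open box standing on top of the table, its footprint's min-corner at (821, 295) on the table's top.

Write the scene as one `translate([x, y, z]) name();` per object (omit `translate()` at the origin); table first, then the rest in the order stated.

table();
translate([611, 932, 0]) stool();
translate([1686, 206, 0]) stool();
translate([821, 295, 755]) open_box();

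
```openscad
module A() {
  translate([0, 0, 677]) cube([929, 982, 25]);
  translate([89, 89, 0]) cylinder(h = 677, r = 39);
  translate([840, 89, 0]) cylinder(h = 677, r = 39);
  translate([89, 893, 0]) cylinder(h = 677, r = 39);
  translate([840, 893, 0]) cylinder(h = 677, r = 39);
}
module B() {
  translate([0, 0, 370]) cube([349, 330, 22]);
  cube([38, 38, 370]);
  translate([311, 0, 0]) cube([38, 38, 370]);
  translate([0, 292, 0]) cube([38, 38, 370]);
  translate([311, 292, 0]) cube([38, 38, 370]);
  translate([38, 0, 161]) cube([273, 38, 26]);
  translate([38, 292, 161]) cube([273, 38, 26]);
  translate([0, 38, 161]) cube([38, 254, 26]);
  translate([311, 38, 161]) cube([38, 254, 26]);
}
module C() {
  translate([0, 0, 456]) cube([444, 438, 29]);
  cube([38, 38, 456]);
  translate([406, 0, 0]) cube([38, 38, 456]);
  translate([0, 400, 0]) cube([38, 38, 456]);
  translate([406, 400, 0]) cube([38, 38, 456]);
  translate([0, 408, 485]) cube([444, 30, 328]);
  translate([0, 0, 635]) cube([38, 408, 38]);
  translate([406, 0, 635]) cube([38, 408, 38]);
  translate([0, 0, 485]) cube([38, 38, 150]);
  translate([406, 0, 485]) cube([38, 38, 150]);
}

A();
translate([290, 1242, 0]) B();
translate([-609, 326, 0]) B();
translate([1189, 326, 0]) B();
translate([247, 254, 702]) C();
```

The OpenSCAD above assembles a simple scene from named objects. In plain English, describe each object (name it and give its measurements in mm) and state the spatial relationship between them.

A is a rectangular dining table. The top is 929×982×25 mm with its upper surface at z = 702 mm. It stands on four round legs of 78 mm diameter, each leg's bounding box inset 50 mm from the nearest pair of top edges, running from the floor to the underside of the top.

B is a simple wooden stool: a rectangular seat 349 mm (x) by 330 mm (y), 22 mm thick, top face at z = 392 mm, on four square legs, each 38×38 mm in cross-section. The legs rest on z = 0, each flush with a corner of the seat. Four stretchers, 38 mm wide and 26 mm tall, connect adjacent legs with their undersides at z = 161 mm, each running between the inner faces of the legs it joins and aligned with the legs' outer faces on the other axis.

C is a chair. The seat is a 444×438×29 mm slab with its top at z = 485 mm, on four 38×38 mm corner legs (flush with the seat edges, standing on z = 0). A flat backrest 30 mm thick, 328 mm tall, spans the full seat width and rises from the seat top along its +y edge, rear face flush with the rear of the seat. Two armrests of 38×38 mm section run along each side from the seat's front edge to the front of the backrest, top faces 188 mm above the seat top and outer faces flush with the seat's x-edges; a 38×38 mm post under the front of each armrest stands on the seat at the front corner.

Three stools sit around the table at the +y, −x, +x sides. The chair is on top of the table.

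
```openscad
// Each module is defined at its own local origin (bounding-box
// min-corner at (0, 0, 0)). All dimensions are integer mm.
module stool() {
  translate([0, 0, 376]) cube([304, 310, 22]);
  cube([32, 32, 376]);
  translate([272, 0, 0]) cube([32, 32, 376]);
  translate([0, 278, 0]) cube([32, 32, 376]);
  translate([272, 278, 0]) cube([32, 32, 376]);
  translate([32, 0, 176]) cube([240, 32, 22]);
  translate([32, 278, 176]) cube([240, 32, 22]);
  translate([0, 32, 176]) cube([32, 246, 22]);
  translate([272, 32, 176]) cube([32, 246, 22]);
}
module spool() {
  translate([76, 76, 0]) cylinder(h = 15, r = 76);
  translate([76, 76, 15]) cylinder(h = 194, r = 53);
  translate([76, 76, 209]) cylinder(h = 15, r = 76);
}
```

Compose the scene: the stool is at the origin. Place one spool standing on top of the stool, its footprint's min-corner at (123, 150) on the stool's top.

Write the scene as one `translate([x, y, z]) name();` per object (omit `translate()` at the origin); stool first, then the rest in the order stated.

stool();
translate([123, 150, 398]) spool();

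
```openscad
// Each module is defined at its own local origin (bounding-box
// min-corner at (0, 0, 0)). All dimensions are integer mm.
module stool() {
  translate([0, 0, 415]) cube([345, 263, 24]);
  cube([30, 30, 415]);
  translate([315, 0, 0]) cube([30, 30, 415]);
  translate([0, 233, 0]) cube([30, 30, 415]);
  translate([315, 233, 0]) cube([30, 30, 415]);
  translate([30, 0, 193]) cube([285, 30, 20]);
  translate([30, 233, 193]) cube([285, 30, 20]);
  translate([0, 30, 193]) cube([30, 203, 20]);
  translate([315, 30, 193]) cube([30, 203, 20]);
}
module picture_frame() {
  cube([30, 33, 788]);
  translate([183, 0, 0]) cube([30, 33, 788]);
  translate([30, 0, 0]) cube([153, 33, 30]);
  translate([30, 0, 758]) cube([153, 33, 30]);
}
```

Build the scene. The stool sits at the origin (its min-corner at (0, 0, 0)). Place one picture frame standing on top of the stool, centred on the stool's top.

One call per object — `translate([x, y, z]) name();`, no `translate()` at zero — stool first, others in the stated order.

stool();
translate([66, 115, 439]) picture_frame();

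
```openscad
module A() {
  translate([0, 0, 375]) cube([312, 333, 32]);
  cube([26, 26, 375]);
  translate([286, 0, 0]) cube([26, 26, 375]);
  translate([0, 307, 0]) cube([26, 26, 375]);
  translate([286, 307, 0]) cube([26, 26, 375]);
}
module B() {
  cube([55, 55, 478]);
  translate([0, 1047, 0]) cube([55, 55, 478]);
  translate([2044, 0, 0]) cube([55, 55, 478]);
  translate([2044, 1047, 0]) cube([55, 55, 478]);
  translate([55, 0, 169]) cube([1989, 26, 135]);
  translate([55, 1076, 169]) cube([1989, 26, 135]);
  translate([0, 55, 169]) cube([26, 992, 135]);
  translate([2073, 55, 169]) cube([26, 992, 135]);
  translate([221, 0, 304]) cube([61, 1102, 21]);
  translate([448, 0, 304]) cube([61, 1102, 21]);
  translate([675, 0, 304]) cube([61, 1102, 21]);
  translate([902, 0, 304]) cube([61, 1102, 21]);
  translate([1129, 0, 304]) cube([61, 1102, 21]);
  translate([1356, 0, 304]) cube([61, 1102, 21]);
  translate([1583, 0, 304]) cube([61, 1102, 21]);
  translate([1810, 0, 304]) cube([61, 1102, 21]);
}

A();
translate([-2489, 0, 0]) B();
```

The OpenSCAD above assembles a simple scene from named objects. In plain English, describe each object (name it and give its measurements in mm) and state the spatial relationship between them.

A is a simple wooden stool: a rectangular seat 312 mm (x) by 333 mm (y), 32 mm thick, top face at z = 407 mm, on four square legs, each 26×26 mm in cross-section. The legs rest on z = 0, each flush with a corner of the seat.

B is a bed frame 2099 mm long (x) by 1102 mm wide (y). Four 55×55 mm corner posts, 478 mm tall, at the corners of the footprint. Four rails of 26 mm thickness and 135 mm height run between adjacent posts with their undersides at z = 169 mm, their outer faces flush with the outside of the frame (the two x-running rails run between the posts' inner faces; the two y-running rails run between the posts' inner faces). 8 slats, each 61 mm wide (x) and 21 mm thick, lie across the top of the two x-running rails, running the full 1102 mm width of the frame in y; the slats are evenly spaced along x between the inner faces of the end posts with equal gaps (rounded down to the nearest mm) at the −x end and between each pair — any rounding remainder accumulates at the +x end.

The bed frame is on the floor beside the stool on its −x side.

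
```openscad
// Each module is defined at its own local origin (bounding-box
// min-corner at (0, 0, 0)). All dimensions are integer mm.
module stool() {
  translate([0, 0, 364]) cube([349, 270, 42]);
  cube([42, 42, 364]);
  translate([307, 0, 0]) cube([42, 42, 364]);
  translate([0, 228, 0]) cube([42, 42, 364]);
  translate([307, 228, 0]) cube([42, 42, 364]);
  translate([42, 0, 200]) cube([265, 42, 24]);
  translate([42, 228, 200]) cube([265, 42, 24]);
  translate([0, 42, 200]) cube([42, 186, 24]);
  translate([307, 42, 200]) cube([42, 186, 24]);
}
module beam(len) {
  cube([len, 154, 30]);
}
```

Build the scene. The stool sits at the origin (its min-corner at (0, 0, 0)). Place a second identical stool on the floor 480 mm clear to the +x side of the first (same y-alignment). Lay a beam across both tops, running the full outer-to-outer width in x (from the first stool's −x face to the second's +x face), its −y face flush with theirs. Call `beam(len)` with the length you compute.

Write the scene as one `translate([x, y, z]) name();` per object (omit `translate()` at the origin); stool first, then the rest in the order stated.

stool();
translate([829, 0, 0]) stool();
translate([0, 0, 406]) beam(1178);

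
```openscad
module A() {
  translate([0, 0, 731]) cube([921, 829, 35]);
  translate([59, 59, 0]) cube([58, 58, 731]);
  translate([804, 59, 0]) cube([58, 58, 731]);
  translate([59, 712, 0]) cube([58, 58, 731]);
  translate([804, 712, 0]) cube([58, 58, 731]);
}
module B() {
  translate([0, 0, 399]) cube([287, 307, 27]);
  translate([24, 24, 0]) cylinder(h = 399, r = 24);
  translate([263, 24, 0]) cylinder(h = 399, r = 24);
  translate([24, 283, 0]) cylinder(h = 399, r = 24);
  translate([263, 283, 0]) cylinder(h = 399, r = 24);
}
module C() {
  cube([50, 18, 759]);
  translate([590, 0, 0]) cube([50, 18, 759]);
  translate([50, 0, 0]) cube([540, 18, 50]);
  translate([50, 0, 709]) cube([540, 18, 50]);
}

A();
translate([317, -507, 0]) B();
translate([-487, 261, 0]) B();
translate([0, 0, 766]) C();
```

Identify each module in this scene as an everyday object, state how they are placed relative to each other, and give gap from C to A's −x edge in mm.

A is a table. B is a stool. C is a picture frame. Two stools sit around the table at the −y, −x sides. The picture frame is on top of the table. The gap from the picture frame to the table's −x edge is 0 mm.

The picture frame's min-x is at 0; the table's min-x is 0; gap = 0 mm.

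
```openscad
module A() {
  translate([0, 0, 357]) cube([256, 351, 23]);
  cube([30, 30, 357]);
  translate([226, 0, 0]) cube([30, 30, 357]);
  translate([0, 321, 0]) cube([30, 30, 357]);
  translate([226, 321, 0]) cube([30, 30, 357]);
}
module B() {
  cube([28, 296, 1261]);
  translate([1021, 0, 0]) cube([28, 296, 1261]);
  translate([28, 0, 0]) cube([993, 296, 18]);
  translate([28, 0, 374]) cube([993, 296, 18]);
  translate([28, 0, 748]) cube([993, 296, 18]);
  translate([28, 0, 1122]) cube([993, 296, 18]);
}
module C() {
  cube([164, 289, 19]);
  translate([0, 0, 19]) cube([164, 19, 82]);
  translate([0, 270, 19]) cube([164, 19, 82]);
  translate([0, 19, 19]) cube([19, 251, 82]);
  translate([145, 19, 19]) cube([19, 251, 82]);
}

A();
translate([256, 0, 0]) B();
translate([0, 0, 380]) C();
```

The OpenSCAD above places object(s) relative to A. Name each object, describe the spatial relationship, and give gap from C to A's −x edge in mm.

The open box's min-x is at 0; the stool's min-x is 0; gap = 0 mm.

A is a stool. B is a bookshelf. C is an open box. The bookshelf is against the stool's +x side, with their −y faces flush. The open box is on top of the stool. The gap from the open box to the stool's −x edge is 0 mm.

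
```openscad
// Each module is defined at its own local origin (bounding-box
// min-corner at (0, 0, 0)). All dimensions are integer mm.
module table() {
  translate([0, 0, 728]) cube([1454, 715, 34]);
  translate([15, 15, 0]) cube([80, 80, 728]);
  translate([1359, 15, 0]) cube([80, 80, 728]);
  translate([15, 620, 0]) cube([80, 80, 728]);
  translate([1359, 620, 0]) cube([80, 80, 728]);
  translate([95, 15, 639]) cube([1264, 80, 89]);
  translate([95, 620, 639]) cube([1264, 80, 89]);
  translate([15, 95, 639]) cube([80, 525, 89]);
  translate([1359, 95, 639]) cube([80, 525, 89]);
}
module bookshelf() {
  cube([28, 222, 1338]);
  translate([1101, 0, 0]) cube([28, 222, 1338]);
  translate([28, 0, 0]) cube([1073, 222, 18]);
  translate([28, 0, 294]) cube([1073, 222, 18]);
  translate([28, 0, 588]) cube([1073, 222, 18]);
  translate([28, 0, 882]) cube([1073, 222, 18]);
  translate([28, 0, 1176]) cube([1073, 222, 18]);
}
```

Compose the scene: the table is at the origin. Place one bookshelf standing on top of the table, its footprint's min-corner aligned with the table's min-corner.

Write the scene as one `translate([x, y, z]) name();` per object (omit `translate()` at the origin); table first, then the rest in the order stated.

table();
translate([0, 0, 762]) bookshelf();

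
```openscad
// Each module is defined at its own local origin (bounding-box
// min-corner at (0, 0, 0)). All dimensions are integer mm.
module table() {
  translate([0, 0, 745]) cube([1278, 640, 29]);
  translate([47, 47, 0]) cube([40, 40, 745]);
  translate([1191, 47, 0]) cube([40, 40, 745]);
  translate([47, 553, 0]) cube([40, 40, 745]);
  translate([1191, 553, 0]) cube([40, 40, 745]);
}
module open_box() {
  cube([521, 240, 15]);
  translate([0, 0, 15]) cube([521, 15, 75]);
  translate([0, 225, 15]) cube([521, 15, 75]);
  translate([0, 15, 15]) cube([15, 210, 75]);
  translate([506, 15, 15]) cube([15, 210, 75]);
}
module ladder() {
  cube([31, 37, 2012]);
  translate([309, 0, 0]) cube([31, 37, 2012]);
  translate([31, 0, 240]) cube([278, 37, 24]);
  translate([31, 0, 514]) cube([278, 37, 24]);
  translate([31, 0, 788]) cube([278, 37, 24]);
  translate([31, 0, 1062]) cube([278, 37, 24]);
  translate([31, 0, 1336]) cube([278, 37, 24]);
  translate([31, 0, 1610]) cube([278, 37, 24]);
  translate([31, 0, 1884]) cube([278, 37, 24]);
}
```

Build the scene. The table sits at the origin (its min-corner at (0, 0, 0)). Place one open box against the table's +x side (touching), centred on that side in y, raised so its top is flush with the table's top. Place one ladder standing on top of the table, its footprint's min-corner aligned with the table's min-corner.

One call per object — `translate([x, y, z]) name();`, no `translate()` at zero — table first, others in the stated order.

table();
translate([1278, 200, 684]) open_box();
translate([0, 0, 774]) ladder();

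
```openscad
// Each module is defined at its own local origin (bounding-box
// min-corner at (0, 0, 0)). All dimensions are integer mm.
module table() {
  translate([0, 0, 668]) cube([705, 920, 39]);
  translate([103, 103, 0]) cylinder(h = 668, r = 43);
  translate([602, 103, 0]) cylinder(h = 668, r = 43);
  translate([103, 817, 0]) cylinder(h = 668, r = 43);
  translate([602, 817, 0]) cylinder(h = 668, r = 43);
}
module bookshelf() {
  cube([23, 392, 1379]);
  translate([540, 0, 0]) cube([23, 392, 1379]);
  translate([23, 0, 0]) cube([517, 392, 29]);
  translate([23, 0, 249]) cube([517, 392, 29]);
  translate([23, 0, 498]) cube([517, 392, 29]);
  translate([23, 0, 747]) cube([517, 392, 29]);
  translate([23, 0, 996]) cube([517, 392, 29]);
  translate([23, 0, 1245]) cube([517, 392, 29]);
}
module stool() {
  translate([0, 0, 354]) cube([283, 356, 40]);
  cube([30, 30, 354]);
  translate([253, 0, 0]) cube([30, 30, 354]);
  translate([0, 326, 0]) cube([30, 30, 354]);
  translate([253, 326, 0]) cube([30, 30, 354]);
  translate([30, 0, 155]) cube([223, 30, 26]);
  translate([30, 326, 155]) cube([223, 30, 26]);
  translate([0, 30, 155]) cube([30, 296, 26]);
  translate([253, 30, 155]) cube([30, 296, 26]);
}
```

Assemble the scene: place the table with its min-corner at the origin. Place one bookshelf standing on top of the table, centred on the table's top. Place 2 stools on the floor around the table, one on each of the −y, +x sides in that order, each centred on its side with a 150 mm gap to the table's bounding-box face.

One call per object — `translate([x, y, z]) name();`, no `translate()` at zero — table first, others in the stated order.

table();
translate([71, 264, 707]) bookshelf();
translate([211, -506, 0]) stool();
translate([855, 282, 0]) stool();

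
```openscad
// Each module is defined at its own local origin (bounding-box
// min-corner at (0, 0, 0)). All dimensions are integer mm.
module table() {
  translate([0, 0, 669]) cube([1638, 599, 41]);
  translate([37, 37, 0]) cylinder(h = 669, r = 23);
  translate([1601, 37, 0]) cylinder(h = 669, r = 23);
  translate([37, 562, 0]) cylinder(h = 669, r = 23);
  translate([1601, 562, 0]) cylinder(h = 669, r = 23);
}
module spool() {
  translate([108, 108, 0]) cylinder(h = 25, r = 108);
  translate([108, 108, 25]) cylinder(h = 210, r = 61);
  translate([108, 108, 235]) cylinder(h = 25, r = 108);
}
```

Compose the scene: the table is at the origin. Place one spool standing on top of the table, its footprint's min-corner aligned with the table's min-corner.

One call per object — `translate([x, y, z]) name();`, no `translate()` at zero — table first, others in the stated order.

table();
translate([0, 0, 710]) spool();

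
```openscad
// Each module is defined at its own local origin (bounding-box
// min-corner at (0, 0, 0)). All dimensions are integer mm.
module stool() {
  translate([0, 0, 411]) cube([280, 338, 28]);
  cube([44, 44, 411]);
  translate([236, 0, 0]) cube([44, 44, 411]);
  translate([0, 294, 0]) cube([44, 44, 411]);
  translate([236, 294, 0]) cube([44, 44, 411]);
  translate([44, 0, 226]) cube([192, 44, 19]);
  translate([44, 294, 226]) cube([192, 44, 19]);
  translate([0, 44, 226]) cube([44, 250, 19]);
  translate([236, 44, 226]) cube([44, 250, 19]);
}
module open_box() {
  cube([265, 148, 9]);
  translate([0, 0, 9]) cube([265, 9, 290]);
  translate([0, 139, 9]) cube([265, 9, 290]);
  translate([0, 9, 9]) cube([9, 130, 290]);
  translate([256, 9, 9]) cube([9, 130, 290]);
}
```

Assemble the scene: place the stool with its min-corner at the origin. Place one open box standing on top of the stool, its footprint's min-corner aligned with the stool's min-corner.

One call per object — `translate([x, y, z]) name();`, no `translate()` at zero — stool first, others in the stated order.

stool();
translate([0, 0, 439]) open_box();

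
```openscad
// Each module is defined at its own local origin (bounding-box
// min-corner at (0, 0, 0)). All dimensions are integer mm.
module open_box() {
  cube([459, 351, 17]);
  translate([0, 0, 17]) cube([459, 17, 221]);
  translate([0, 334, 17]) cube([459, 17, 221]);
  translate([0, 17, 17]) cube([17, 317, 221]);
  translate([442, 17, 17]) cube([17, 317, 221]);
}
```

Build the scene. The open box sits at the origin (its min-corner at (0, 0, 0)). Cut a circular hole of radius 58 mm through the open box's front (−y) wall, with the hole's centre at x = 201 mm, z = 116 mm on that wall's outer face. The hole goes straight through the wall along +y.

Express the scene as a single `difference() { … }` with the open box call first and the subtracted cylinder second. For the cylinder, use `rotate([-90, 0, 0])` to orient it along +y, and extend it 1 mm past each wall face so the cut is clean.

difference() {
  open_box();
  translate([201, -1, 116]) rotate([-90, 0, 0]) cylinder(h = 19, r = 58);
}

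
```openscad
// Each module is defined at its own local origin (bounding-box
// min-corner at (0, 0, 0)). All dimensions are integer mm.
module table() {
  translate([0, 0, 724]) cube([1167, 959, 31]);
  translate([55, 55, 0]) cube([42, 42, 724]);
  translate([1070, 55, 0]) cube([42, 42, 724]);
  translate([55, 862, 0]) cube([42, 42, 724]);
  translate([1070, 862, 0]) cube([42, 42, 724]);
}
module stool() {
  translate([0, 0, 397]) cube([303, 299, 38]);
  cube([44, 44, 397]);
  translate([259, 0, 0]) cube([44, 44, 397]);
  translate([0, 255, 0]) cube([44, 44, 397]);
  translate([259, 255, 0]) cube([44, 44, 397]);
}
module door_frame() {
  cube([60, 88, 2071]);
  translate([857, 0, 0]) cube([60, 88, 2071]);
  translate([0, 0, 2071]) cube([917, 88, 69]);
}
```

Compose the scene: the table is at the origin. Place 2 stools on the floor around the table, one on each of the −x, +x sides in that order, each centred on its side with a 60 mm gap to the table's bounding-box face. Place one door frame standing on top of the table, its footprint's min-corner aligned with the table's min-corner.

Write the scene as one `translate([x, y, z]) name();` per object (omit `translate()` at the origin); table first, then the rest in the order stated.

table();
translate([-363, 330, 0]) stool();
translate([1227, 330, 0]) stool();
translate([0, 0, 755]) door_frame();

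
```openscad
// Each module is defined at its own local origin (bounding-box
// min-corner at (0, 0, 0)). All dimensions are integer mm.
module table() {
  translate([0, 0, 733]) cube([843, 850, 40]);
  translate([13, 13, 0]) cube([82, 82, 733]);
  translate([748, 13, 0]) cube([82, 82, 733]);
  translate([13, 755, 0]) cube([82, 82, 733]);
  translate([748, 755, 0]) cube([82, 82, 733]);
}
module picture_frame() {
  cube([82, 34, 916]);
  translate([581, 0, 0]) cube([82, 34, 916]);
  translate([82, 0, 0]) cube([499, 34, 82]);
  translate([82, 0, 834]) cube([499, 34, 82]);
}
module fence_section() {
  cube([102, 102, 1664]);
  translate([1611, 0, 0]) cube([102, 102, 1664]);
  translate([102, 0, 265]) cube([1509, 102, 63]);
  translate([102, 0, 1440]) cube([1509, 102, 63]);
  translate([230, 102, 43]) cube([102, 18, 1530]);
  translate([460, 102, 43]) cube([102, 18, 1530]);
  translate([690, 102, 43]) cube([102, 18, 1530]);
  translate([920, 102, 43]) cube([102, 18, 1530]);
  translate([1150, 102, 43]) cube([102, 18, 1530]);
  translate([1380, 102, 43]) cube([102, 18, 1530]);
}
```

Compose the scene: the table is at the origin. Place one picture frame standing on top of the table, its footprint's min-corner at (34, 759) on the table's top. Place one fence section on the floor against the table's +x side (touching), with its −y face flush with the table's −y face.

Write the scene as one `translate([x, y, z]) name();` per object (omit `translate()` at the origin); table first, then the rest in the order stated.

table();
translate([34, 759, 773]) picture_frame();
translate([843, 0, 0]) fence_section();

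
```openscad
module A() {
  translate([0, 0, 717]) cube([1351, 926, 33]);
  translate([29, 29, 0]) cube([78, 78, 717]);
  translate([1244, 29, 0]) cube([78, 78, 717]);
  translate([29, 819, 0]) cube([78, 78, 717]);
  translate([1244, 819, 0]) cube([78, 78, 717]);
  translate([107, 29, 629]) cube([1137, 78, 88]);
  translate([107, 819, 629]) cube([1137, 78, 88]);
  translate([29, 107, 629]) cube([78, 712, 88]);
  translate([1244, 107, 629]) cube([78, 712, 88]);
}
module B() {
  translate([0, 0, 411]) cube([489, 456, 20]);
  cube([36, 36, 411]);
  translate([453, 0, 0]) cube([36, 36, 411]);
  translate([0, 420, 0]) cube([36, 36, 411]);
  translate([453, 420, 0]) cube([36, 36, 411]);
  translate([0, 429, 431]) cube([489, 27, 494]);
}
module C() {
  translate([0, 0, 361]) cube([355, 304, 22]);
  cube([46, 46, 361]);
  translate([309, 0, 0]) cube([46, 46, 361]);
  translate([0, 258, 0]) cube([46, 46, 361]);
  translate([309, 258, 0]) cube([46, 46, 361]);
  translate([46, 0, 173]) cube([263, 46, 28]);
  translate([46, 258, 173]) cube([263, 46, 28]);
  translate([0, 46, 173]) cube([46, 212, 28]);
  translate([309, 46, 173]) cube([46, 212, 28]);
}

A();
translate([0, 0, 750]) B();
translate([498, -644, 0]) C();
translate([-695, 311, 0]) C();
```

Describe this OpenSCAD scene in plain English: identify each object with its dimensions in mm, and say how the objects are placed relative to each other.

A is a table: top 1351 mm (x) × 926 mm (y), 33 mm thick, upper face at z = 750 mm, on four 78×78 mm square legs, each inset 29 mm from the nearest pair of top edges, running from z = 0 to the bottom of the top. Four apron rails, 78 mm thick and 88 mm tall, run between adjacent legs with their top edges flush with the underside of the top and their outer faces flush with the legs' outer faces.

B is a chair: 489×456 mm seat, 20 mm thick, top at z = 431 mm, on four 36 mm square corner legs flush with the seat edges. A 27 mm thick backrest slab spans the full seat width, extending 494 mm above the seat top, its back face flush with the seat's +y edge.

C is a four-legged stool. The seat is 355×304 mm, 22 mm thick, top at z = 383 mm. It stands on four square legs, each 46×46 mm in cross-section, from z = 0 to the seat underside, each flush with a corner of the seat. Four stretchers, 46 mm wide and 28 mm tall, connect adjacent legs with their undersides at z = 173 mm, each running between the inner faces of the legs it joins and aligned with the legs' outer faces on the other axis.

The chair is on top of the table. Two stools sit around the table at the −y, −x sides.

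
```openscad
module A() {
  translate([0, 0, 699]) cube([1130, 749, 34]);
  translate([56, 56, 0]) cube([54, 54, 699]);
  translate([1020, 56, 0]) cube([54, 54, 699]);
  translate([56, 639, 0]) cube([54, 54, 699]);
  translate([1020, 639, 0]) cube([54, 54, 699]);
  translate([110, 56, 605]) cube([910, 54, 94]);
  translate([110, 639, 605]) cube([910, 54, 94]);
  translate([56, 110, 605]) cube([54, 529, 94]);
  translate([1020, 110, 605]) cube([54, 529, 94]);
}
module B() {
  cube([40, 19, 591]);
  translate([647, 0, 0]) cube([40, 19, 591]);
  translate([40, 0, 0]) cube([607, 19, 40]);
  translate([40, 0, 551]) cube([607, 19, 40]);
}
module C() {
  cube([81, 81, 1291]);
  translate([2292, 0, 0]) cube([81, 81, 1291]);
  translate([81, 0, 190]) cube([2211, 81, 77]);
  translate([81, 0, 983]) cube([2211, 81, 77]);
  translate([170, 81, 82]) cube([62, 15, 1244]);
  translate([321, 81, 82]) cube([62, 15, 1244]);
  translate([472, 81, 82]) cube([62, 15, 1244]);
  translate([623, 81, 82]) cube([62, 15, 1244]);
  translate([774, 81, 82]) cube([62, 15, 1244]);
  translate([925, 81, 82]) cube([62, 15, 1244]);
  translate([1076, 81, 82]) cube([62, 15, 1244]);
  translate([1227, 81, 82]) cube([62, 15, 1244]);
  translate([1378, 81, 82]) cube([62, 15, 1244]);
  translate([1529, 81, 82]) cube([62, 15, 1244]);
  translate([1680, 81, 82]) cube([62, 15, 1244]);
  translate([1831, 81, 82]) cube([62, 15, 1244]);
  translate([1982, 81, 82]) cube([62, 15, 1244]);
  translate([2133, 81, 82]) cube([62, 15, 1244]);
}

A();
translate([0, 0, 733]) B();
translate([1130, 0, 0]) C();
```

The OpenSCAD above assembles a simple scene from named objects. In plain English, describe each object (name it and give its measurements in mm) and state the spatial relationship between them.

A is a rectangular dining table. The top is 1130×749×34 mm with its upper surface at z = 733 mm. It stands on four 54×54 mm square legs, each inset 56 mm from the nearest pair of top edges, running from the floor to the underside of the top. Four apron rails, 54 mm thick and 94 mm tall, run between adjacent legs with their top edges flush with the underside of the top and their outer faces flush with the legs' outer faces.

B is a rectangular picture frame lying in the x–z plane (depth along y). The opening is 607 mm wide (x) by 511 mm tall (z), surrounded by a border 40 mm wide on all four sides. The frame is 19 mm deep and is made of two full-height vertical stiles with two horizontal rails fitted between them.

C is a fence section. Two 81×81 mm posts, 1291 mm tall, stand on the floor with a clear span of 2211 mm between their inner faces. Two horizontal rails of 81×77 mm section span the gap between the posts with their undersides at z = 190 mm and z = 983 mm, flush with the posts' −y face. 14 pickets, each 62 mm wide, 15 mm thick and 1244 mm tall, are fixed to the +y face of the rails with their bottoms at z = 82 mm, evenly spaced across the span with equal gaps (rounded down to the nearest mm) at the −x end and between each pair — any rounding remainder accumulates at the +x end.

The picture frame is on top of the table. The fence section is against the table's +x side, with their −y faces flush.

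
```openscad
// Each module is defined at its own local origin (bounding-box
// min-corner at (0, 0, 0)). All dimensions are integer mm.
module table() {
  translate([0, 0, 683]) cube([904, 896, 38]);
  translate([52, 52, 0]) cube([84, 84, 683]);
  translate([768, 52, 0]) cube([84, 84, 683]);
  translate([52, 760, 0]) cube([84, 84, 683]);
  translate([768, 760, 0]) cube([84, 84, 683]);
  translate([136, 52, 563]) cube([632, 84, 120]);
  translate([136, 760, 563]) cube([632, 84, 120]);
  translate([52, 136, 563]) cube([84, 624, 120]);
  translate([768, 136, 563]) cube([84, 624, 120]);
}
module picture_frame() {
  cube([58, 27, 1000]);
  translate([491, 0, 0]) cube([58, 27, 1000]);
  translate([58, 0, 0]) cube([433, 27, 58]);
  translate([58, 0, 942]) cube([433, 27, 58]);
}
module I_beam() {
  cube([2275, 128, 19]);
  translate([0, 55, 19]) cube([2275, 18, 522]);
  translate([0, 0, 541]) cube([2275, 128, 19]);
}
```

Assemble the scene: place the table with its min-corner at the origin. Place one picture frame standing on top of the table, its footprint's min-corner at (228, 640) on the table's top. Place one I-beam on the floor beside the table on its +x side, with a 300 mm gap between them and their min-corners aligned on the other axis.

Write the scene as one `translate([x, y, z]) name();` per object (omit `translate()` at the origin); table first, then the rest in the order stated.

table();
translate([228, 640, 721]) picture_frame();
translate([1204, 0, 0]) I_beam();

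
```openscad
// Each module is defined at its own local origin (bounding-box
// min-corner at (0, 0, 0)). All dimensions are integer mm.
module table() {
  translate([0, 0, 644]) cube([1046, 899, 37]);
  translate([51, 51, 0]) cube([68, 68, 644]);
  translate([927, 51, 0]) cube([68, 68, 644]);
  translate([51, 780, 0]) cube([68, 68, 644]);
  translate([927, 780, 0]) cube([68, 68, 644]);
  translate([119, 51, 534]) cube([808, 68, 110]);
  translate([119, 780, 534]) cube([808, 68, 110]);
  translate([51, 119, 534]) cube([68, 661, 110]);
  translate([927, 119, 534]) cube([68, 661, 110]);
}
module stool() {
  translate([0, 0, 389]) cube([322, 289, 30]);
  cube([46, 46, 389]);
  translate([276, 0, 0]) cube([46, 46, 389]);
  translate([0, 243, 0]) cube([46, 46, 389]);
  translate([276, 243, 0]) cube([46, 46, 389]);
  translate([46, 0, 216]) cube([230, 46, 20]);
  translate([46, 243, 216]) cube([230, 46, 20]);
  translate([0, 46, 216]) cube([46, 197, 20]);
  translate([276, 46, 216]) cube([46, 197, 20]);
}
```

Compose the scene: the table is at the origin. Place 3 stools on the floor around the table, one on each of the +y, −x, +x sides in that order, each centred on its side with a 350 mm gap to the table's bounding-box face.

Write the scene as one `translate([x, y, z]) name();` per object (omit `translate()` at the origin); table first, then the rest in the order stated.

table();
translate([362, 1249, 0]) stool();
translate([-672, 305, 0]) stool();
translate([1396, 305, 0]) stool();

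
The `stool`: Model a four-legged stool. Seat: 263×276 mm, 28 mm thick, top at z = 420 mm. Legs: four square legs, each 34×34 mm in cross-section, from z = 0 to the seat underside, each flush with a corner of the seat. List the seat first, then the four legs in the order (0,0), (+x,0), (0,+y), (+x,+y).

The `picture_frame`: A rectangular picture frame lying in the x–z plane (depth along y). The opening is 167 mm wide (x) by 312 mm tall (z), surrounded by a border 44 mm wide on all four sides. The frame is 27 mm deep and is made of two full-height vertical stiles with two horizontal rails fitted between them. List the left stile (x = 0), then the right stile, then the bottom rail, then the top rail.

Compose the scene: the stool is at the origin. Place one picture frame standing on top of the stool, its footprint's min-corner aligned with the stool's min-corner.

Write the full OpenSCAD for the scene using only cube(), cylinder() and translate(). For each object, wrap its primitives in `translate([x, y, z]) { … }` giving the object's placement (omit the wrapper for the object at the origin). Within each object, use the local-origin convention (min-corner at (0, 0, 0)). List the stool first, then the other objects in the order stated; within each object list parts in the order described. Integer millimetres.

translate([0, 0, 392]) cube([263, 276, 28]);
cube([34, 34, 392]);
translate([229, 0, 0]) cube([34, 34, 392]);
translate([0, 242, 0]) cube([34, 34, 392]);
translate([229, 242, 0]) cube([34, 34, 392]);
translate([0, 0, 420]) {
  cube([44, 27, 400]);
  translate([211, 0, 0]) cube([44, 27, 400]);
  translate([44, 0, 0]) cube([167, 27, 44]);
  translate([44, 0, 356]) cube([167, 27, 44]);
}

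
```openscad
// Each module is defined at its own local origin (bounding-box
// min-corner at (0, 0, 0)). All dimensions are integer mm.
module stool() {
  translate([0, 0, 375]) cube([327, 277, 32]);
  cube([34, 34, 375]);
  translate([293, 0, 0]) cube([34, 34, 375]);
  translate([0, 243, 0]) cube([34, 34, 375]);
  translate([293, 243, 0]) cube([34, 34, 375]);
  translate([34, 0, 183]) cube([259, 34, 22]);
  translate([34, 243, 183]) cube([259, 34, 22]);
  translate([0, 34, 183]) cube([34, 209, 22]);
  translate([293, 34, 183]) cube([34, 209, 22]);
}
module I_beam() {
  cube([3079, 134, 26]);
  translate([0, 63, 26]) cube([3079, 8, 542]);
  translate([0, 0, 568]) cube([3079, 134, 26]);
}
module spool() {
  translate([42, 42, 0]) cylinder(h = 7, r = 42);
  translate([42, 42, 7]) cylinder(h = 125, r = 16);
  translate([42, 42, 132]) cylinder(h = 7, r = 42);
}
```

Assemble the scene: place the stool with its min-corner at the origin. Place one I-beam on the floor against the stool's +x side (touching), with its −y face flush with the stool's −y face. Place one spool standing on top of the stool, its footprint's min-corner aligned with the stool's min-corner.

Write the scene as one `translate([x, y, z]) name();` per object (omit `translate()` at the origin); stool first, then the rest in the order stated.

stool();
translate([327, 0, 0]) I_beam();
translate([0, 0, 407]) spool();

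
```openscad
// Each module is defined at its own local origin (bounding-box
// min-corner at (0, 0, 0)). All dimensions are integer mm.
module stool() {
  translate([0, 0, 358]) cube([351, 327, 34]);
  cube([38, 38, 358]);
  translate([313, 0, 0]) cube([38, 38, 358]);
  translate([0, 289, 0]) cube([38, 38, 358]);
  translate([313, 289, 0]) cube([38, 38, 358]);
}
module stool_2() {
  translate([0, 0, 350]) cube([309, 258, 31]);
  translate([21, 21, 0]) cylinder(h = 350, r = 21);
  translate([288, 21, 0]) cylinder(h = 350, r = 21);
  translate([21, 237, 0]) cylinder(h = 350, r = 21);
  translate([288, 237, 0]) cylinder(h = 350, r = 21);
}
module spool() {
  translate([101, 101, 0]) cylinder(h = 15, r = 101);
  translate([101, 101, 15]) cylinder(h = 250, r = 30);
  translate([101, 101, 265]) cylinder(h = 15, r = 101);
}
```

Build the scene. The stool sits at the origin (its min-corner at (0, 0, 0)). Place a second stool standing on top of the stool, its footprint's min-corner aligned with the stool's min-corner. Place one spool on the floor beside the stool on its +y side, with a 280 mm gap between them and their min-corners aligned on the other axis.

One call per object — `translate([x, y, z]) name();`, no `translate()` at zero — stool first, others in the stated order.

stool();
translate([0, 0, 392]) stool_2();
translate([0, 607, 0]) spool();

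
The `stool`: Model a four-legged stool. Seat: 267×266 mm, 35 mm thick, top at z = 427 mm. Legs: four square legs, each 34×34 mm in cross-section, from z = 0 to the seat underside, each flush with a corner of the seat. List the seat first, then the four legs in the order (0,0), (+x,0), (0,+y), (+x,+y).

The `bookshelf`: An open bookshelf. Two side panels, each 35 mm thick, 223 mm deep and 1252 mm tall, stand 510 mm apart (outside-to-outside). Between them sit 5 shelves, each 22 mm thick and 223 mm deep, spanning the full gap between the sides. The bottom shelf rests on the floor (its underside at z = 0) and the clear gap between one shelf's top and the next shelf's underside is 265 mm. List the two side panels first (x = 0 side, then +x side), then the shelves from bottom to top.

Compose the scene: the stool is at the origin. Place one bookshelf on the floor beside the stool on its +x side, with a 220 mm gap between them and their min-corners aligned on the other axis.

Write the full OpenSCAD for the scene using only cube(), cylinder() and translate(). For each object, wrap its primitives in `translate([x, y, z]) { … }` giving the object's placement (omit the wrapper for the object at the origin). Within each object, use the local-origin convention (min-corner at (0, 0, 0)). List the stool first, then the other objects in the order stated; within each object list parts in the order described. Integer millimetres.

translate([0, 0, 392]) cube([267, 266, 35]);
cube([34, 34, 392]);
translate([233, 0, 0]) cube([34, 34, 392]);
translate([0, 232, 0]) cube([34, 34, 392]);
translate([233, 232, 0]) cube([34, 34, 392]);
translate([487, 0, 0]) {
  cube([35, 223, 1252]);
  translate([475, 0, 0]) cube([35, 223, 1252]);
  translate([35, 0, 0]) cube([440, 223, 22]);
  translate([35, 0, 287]) cube([440, 223, 22]);
  translate([35, 0, 574]) cube([440, 223, 22]);
  translate([35, 0, 861]) cube([440, 223, 22]);
  translate([35, 0, 1148]) cube([440, 223, 22]);
}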